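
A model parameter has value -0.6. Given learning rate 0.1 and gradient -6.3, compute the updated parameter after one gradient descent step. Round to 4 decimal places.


w_new = w_old - lr * gradient
= -0.6 - 0.1 * -6.3
= -0.6 - (-0.63)
= 0.0300

0.0300


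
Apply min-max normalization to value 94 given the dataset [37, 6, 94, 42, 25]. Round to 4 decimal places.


Min = 6, Max = 94
Range = 94 - 6 = 88
Scaled = (x - min) / (max - min)
= (94 - 6) / 88
= 88 / 88
= 1.0000

1.0000


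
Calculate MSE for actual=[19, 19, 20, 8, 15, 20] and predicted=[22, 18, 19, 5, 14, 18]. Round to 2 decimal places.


Differences: [-3, 1, 1, 3, 1, 2]
Squared errors: [9, 1, 1, 9, 1, 4]
Sum of squared errors = 25
MSE = 25 / 6 = 4.17

4.17


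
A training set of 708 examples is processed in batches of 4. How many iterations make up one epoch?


Iterations per epoch = dataset_size / batch_size
= 708 / 4
= 177

177


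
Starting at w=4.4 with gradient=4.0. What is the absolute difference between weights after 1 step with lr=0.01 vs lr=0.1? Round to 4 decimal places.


With lr=0.01: w_new = 4.4 - 0.01 * 4.0 = 4.36
With lr=0.1: w_new = 4.4 - 0.1 * 4.0 = 4.0
Absolute difference = |4.36 - 4.0|
= 0.3600

0.3600


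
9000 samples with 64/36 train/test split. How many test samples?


Train samples = 9000 * 64% = 5760
Test samples = 9000 - 5760
= 3240

3240


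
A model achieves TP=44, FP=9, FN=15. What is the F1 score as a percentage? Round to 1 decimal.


Precision = TP / (TP + FP) = 44 / 53 = 0.8302
Recall = TP / (TP + FN) = 44 / 59 = 0.7458
F1 = 2 * P * R / (P + R)
= 2 * 0.8302 * 0.7458 / (0.8302 + 0.7458)
= 1.2382 / 1.576
= 0.7857
As percentage: 78.6%

78.6


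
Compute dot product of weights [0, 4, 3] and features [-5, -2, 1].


Element-wise products:
0 * -5 = 0
4 * -2 = -8
3 * 1 = 3
Sum = 0 + -8 + 3
= -5

-5


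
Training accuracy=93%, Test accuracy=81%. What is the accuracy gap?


Gap = train_accuracy - test_accuracy
= 93 - 81
= 12%
This gap suggests the model is overfitting.

12


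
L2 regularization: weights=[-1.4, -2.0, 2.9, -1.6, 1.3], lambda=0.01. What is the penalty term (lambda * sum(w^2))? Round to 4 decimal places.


Squaring each weight:
(-1.4)^2 = 1.96
(-2.0)^2 = 4.0
2.9^2 = 8.41
(-1.6)^2 = 2.56
1.3^2 = 1.69
Sum of squares = 18.62
Penalty = 0.01 * 18.62 = 0.1862

0.1862


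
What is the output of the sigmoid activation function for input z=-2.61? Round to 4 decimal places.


sigmoid(z) = 1 / (1 + exp(-z))
exp(-(-2.61)) = exp(2.61) = 13.5991
1 + 13.5991 = 14.5991
1 / 14.5991 = 0.0685

0.0685


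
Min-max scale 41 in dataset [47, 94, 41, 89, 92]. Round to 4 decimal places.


Min = 41, Max = 94
Range = 94 - 41 = 53
Scaled = (x - min) / (max - min)
= (41 - 41) / 53
= 0 / 53
= 0.0000

0.0000


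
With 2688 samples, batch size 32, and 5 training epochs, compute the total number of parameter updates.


Iterations per epoch = 2688 / 32 = 84
Total updates = iterations_per_epoch * epochs
= 84 * 5
= 420

420


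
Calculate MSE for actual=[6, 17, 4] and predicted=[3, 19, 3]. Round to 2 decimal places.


Differences: [3, -2, 1]
Squared errors: [9, 4, 1]
Sum of squared errors = 14
MSE = 14 / 3 = 4.67

4.67


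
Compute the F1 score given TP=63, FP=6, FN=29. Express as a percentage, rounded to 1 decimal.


Precision = TP / (TP + FP) = 63 / 69 = 0.913
Recall = TP / (TP + FN) = 63 / 92 = 0.6848
F1 = 2 * P * R / (P + R)
= 2 * 0.913 * 0.6848 / (0.913 + 0.6848)
= 1.2505 / 1.5978
= 0.7826
As percentage: 78.3%

78.3


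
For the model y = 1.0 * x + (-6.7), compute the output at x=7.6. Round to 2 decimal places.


y = 1.0 * 7.6 + (-6.7)
= 7.6 + (-6.7)
= 0.90

0.90


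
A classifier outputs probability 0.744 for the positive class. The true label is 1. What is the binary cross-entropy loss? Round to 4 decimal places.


For y=1: Loss = -log(p)
= -log(0.744)
= -(-0.2957)
= 0.2957

0.2957


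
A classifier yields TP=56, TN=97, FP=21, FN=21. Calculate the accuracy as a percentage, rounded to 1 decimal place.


Accuracy = (TP + TN) / (TP + TN + FP + FN) * 100
= (56 + 97) / (56 + 97 + 21 + 21)
= 153 / 195
= 0.7846
= 78.5%

78.5


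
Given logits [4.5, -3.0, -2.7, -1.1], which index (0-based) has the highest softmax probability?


Softmax is a monotonic transformation, so it preserves the argmax.
We need to find the index of the maximum logit.
Index 0: 4.5
Index 1: -3.0
Index 2: -2.7
Index 3: -1.1
Maximum logit = 4.5 at index 0

0


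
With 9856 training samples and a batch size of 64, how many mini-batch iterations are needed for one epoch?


Iterations per epoch = dataset_size / batch_size
= 9856 / 64
= 154

154


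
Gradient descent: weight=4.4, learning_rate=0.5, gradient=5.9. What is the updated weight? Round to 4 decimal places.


w_new = w_old - lr * gradient
= 4.4 - 0.5 * 5.9
= 4.4 - (2.95)
= 1.4500

1.4500


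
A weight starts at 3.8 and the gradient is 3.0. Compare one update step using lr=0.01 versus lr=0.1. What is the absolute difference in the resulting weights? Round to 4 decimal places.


With lr=0.01: w_new = 3.8 - 0.01 * 3.0 = 3.77
With lr=0.1: w_new = 3.8 - 0.1 * 3.0 = 3.5
Absolute difference = |3.77 - 3.5|
= 0.2700

0.2700


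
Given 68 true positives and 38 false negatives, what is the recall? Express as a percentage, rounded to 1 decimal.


Recall = TP / (TP + FN) * 100
= 68 / (68 + 38)
= 68 / 106
= 0.6415
= 64.2%

64.2


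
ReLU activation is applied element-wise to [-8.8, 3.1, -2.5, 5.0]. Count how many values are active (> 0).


ReLU(x) = max(0, x) for each element:
ReLU(-8.8) = 0
ReLU(3.1) = 3.1
ReLU(-2.5) = 0
ReLU(5.0) = 5.0
Active neurons (>0): 2

2


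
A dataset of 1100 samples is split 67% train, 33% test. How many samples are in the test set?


Train samples = 1100 * 67% = 737
Test samples = 1100 - 737
= 363

363


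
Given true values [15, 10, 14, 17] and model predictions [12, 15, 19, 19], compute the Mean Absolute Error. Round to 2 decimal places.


Absolute errors: [3, 5, 5, 2]
Sum of absolute errors = 15
MAE = 15 / 4 = 3.75

3.75


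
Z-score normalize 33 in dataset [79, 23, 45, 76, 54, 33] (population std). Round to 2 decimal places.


Mean = (79 + 23 + 45 + 76 + 54 + 33) / 6 = 51.6667
Variance = sum((x_i - mean)^2) / n = 426.5556
Std = sqrt(426.5556) = 20.6532
Z = (x - mean) / std
= (33 - 51.6667) / 20.6532
= -18.6667 / 20.6532
= -0.90

-0.90


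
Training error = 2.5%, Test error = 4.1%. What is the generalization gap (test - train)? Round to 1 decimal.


Generalization gap = test_error - train_error
= 4.1 - 2.5
= 1.6%
A small gap suggests good generalization.

1.6


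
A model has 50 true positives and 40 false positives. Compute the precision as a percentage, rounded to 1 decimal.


Precision = TP / (TP + FP) * 100
= 50 / (50 + 40)
= 50 / 90
= 0.5556
= 55.6%

55.6


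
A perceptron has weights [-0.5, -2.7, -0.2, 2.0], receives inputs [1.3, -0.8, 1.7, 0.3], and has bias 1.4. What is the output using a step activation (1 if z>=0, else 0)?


z = w . x + b
= -0.5*1.3 + -2.7*-0.8 + -0.2*1.7 + 2.0*0.3 + 1.4
= -0.65 + 2.16 + -0.34 + 0.6 + 1.4
= 1.77 + 1.4
= 3.17
Since z = 3.17 >= 0, output = 1

1


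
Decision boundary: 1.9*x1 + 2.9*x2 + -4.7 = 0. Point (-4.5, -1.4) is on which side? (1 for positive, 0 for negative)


Compute 1.9 * -4.5 + 2.9 * -1.4 + -4.7
= -8.55 + -4.06 + -4.7
= -17.31
Since -17.31 < 0, the point is on the negative side.

0


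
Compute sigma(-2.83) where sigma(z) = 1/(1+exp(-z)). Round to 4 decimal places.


sigmoid(z) = 1 / (1 + exp(-z))
exp(-(-2.83)) = exp(2.83) = 16.9455
1 + 16.9455 = 17.9455
1 / 17.9455 = 0.0557

0.0557


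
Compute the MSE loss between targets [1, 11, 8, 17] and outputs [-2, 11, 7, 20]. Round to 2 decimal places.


Differences: [3, 0, 1, -3]
Squared errors: [9, 0, 1, 9]
Sum of squared errors = 19
MSE = 19 / 4 = 4.75

4.75


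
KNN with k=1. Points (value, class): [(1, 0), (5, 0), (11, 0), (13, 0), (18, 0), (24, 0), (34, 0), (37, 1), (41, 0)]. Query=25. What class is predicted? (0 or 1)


Distances from query 25:
Point 24 (class 0): distance = 1
K=1 nearest neighbors: classes = [0]
Votes for class 1: 0 / 1
Majority vote => class 0

0


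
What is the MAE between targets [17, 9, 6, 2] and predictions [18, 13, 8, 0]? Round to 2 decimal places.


Absolute errors: [1, 4, 2, 2]
Sum of absolute errors = 9
MAE = 9 / 4 = 2.25

2.25


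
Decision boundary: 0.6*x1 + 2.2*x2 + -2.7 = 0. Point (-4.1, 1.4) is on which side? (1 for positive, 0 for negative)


Compute 0.6 * -4.1 + 2.2 * 1.4 + -2.7
= -2.46 + 3.08 + -2.7
= -2.08
Since -2.08 < 0, the point is on the negative side.

0


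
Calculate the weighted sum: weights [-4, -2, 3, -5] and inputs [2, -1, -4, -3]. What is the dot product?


Element-wise products:
-4 * 2 = -8
-2 * -1 = 2
3 * -4 = -12
-5 * -3 = 15
Sum = -8 + 2 + -12 + 15
= -3

-3


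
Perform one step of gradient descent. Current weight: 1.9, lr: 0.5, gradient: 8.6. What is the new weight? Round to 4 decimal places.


w_new = w_old - lr * gradient
= 1.9 - 0.5 * 8.6
= 1.9 - (4.3)
= -2.4000

-2.4000


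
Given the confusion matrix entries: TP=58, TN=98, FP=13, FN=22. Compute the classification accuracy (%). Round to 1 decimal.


Accuracy = (TP + TN) / (TP + TN + FP + FN) * 100
= (58 + 98) / (58 + 98 + 13 + 22)
= 156 / 191
= 0.8168
= 81.7%

81.7


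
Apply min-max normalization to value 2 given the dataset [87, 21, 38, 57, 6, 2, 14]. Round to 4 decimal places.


Min = 2, Max = 87
Range = 87 - 2 = 85
Scaled = (x - min) / (max - min)
= (2 - 2) / 85
= 0 / 85
= 0.0000

0.0000


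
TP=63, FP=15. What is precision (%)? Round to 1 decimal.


Precision = TP / (TP + FP) * 100
= 63 / (63 + 15)
= 63 / 78
= 0.8077
= 80.8%

80.8


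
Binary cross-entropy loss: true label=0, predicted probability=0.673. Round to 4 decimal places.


For y=0: Loss = -log(1-p)
= -log(1 - 0.673)
= -log(0.327)
= -(-1.1178)
= 1.1178

1.1178


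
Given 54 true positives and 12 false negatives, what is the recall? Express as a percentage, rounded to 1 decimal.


Recall = TP / (TP + FN) * 100
= 54 / (54 + 12)
= 54 / 66
= 0.8182
= 81.8%

81.8


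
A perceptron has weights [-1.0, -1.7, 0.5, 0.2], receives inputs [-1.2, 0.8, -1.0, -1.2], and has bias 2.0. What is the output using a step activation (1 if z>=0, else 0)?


z = w . x + b
= -1.0*-1.2 + -1.7*0.8 + 0.5*-1.0 + 0.2*-1.2 + 2.0
= 1.2 + -1.36 + -0.5 + -0.24 + 2.0
= -0.9 + 2.0
= 1.1
Since z = 1.1 >= 0, output = 1

1


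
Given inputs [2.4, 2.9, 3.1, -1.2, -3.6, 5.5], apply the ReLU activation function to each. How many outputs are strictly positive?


ReLU(x) = max(0, x) for each element:
ReLU(2.4) = 2.4
ReLU(2.9) = 2.9
ReLU(3.1) = 3.1
ReLU(-1.2) = 0
ReLU(-3.6) = 0
ReLU(5.5) = 5.5
Active neurons (>0): 4

4


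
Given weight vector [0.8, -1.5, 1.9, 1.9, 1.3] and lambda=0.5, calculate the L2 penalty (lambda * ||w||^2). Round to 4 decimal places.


Squaring each weight:
0.8^2 = 0.64
(-1.5)^2 = 2.25
1.9^2 = 3.61
1.9^2 = 3.61
1.3^2 = 1.69
Sum of squares = 11.8
Penalty = 0.5 * 11.8 = 5.9000

5.9000


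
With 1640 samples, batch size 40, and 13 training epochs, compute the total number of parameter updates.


Iterations per epoch = 1640 / 40 = 41
Total updates = iterations_per_epoch * epochs
= 41 * 13
= 533

533


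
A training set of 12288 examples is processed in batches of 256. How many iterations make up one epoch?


Iterations per epoch = dataset_size / batch_size
= 12288 / 256
= 48

48


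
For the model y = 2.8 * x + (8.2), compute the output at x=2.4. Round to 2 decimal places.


y = 2.8 * 2.4 + (8.2)
= 6.72 + (8.2)
= 14.92

14.92


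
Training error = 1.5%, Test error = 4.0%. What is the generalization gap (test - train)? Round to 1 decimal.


Generalization gap = test_error - train_error
= 4.0 - 1.5
= 2.5%
A moderate gap.

2.5


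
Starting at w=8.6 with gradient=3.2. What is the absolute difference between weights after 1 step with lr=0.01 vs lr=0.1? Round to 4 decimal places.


With lr=0.01: w_new = 8.6 - 0.01 * 3.2 = 8.568
With lr=0.1: w_new = 8.6 - 0.1 * 3.2 = 8.28
Absolute difference = |8.568 - 8.28|
= 0.2880

0.2880


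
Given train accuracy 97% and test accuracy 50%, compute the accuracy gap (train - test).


Gap = train_accuracy - test_accuracy
= 97 - 50
= 47%
This large gap strongly indicates overfitting.

47


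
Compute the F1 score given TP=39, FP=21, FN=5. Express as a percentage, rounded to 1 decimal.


Precision = TP / (TP + FP) = 39 / 60 = 0.65
Recall = TP / (TP + FN) = 39 / 44 = 0.8864
F1 = 2 * P * R / (P + R)
= 2 * 0.65 * 0.8864 / (0.65 + 0.8864)
= 1.1523 / 1.5364
= 0.75
As percentage: 75.0%

75.0


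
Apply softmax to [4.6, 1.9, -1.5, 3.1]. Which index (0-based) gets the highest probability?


Softmax is a monotonic transformation, so it preserves the argmax.
We need to find the index of the maximum logit.
Index 0: 4.6
Index 1: 1.9
Index 2: -1.5
Index 3: 3.1
Maximum logit = 4.6 at index 0

0


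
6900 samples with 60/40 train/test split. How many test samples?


Train samples = 6900 * 60% = 4140
Test samples = 6900 - 4140
= 2760

2760


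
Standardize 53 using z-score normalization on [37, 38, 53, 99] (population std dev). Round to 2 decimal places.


Mean = (37 + 38 + 53 + 99) / 4 = 56.75
Variance = sum((x_i - mean)^2) / n = 635.1875
Std = sqrt(635.1875) = 25.2029
Z = (x - mean) / std
= (53 - 56.75) / 25.2029
= -3.75 / 25.2029
= -0.15

-0.15


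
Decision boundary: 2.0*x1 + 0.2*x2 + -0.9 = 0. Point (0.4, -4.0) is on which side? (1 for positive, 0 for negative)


Compute 2.0 * 0.4 + 0.2 * -4.0 + -0.9
= 0.8 + -0.8 + -0.9
= -0.9
Since -0.9 < 0, the point is on the negative side.

0


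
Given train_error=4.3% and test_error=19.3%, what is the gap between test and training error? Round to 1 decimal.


Generalization gap = test_error - train_error
= 19.3 - 4.3
= 15.0%
A large gap suggests overfitting.

15.0


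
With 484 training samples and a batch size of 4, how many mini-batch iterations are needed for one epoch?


Iterations per epoch = dataset_size / batch_size
= 484 / 4
= 121

121


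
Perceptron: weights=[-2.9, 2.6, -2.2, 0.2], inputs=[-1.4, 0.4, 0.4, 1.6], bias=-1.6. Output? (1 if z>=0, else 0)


z = w . x + b
= -2.9*-1.4 + 2.6*0.4 + -2.2*0.4 + 0.2*1.6 + -1.6
= 4.06 + 1.04 + -0.88 + 0.32 + -1.6
= 4.54 + -1.6
= 2.94
Since z = 2.94 >= 0, output = 1

1


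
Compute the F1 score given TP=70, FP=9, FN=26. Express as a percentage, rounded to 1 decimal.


Precision = TP / (TP + FP) = 70 / 79 = 0.8861
Recall = TP / (TP + FN) = 70 / 96 = 0.7292
F1 = 2 * P * R / (P + R)
= 2 * 0.8861 * 0.7292 / (0.8861 + 0.7292)
= 1.2922 / 1.6152
= 0.8
As percentage: 80.0%

80.0


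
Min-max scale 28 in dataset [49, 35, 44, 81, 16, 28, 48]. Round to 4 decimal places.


Min = 16, Max = 81
Range = 81 - 16 = 65
Scaled = (x - min) / (max - min)
= (28 - 16) / 65
= 12 / 65
= 0.1846

0.1846


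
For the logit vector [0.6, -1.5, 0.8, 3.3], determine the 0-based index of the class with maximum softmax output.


Softmax is a monotonic transformation, so it preserves the argmax.
We need to find the index of the maximum logit.
Index 0: 0.6
Index 1: -1.5
Index 2: 0.8
Index 3: 3.3
Maximum logit = 3.3 at index 3

3


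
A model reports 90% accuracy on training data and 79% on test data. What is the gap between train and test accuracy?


Gap = train_accuracy - test_accuracy
= 90 - 79
= 11%
This gap suggests the model is overfitting.

11


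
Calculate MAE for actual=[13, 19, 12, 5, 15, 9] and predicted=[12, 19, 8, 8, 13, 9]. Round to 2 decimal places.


Absolute errors: [1, 0, 4, 3, 2, 0]
Sum of absolute errors = 10
MAE = 10 / 6 = 1.67

1.67


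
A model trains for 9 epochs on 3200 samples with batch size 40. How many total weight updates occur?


Iterations per epoch = 3200 / 40 = 80
Total updates = iterations_per_epoch * epochs
= 80 * 9
= 720

720


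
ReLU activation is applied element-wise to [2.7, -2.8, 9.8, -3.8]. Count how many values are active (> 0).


ReLU(x) = max(0, x) for each element:
ReLU(2.7) = 2.7
ReLU(-2.8) = 0
ReLU(9.8) = 9.8
ReLU(-3.8) = 0
Active neurons (>0): 2

2


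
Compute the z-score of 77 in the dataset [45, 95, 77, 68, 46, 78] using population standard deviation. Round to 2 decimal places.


Mean = (45 + 95 + 77 + 68 + 46 + 78) / 6 = 68.1667
Variance = sum((x_i - mean)^2) / n = 320.4722
Std = sqrt(320.4722) = 17.9017
Z = (x - mean) / std
= (77 - 68.1667) / 17.9017
= 8.8333 / 17.9017
= 0.49

0.49


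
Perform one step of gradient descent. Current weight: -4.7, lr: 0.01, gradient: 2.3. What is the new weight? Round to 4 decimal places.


w_new = w_old - lr * gradient
= -4.7 - 0.01 * 2.3
= -4.7 - (0.023)
= -4.7230

-4.7230


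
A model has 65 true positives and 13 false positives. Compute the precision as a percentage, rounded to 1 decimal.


Precision = TP / (TP + FP) * 100
= 65 / (65 + 13)
= 65 / 78
= 0.8333
= 83.3%

83.3


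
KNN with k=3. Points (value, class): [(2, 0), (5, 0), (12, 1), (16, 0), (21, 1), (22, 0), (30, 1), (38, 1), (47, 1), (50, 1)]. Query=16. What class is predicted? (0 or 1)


Distances from query 16:
Point 16 (class 0): distance = 0
Point 12 (class 1): distance = 4
Point 21 (class 1): distance = 5
K=3 nearest neighbors: classes = [0, 1, 1]
Votes for class 1: 2 / 3
Majority vote => class 1

1


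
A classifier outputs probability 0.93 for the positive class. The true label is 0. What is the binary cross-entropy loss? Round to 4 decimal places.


For y=0: Loss = -log(1-p)
= -log(1 - 0.93)
= -log(0.07)
= -(-2.6593)
= 2.6593

2.6593


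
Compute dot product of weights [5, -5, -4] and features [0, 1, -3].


Element-wise products:
5 * 0 = 0
-5 * 1 = -5
-4 * -3 = 12
Sum = 0 + -5 + 12
= 7

7


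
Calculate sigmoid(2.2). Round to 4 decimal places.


sigmoid(z) = 1 / (1 + exp(-z))
exp(-(2.2)) = exp(-2.2) = 0.1108
1 + 0.1108 = 1.1108
1 / 1.1108 = 0.9002

0.9002


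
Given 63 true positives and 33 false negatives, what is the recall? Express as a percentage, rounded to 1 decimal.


Recall = TP / (TP + FN) * 100
= 63 / (63 + 33)
= 63 / 96
= 0.6562
= 65.6%

65.6


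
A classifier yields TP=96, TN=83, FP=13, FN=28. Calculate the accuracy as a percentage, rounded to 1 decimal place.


Accuracy = (TP + TN) / (TP + TN + FP + FN) * 100
= (96 + 83) / (96 + 83 + 13 + 28)
= 179 / 220
= 0.8136
= 81.4%

81.4


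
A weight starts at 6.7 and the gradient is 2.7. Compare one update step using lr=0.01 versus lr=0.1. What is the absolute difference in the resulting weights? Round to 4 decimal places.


With lr=0.01: w_new = 6.7 - 0.01 * 2.7 = 6.673
With lr=0.1: w_new = 6.7 - 0.1 * 2.7 = 6.43
Absolute difference = |6.673 - 6.43|
= 0.2430

0.2430


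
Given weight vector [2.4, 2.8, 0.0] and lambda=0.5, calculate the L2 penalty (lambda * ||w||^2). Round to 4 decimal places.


Squaring each weight:
2.4^2 = 5.76
2.8^2 = 7.84
0.0^2 = 0.0
Sum of squares = 13.6
Penalty = 0.5 * 13.6 = 6.8000

6.8000


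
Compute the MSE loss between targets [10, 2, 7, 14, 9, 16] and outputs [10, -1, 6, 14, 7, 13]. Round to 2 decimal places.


Differences: [0, 3, 1, 0, 2, 3]
Squared errors: [0, 9, 1, 0, 4, 9]
Sum of squared errors = 23
MSE = 23 / 6 = 3.83

3.83


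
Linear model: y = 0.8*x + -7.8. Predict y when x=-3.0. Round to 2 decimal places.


y = 0.8 * -3.0 + (-7.8)
= -2.4 + (-7.8)
= -10.20

-10.20


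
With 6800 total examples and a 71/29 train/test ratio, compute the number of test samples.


Train samples = 6800 * 71% = 4828
Test samples = 6800 - 4828
= 1972

1972


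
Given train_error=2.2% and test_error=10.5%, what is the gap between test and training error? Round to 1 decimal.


Generalization gap = test_error - train_error
= 10.5 - 2.2
= 8.3%
A moderate gap.

8.3


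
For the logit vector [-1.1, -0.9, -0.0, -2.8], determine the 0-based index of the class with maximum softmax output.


Softmax is a monotonic transformation, so it preserves the argmax.
We need to find the index of the maximum logit.
Index 0: -1.1
Index 1: -0.9
Index 2: -0.0
Index 3: -2.8
Maximum logit = -0.0 at index 2

2


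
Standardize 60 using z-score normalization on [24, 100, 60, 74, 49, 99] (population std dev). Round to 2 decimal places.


Mean = (24 + 100 + 60 + 74 + 49 + 99) / 6 = 67.6667
Variance = sum((x_i - mean)^2) / n = 730.2222
Std = sqrt(730.2222) = 27.0226
Z = (x - mean) / std
= (60 - 67.6667) / 27.0226
= -7.6667 / 27.0226
= -0.28

-0.28


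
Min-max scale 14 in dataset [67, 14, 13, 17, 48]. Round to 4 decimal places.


Min = 13, Max = 67
Range = 67 - 13 = 54
Scaled = (x - min) / (max - min)
= (14 - 13) / 54
= 1 / 54
= 0.0185

0.0185


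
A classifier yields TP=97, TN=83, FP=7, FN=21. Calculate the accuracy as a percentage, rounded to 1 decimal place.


Accuracy = (TP + TN) / (TP + TN + FP + FN) * 100
= (97 + 83) / (97 + 83 + 7 + 21)
= 180 / 208
= 0.8654
= 86.5%

86.5


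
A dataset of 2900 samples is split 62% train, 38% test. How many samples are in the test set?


Train samples = 2900 * 62% = 1798
Test samples = 2900 - 1798
= 1102

1102


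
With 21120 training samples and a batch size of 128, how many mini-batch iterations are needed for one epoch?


Iterations per epoch = dataset_size / batch_size
= 21120 / 128
= 165

165


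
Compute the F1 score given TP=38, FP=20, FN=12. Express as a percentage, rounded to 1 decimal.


Precision = TP / (TP + FP) = 38 / 58 = 0.6552
Recall = TP / (TP + FN) = 38 / 50 = 0.76
F1 = 2 * P * R / (P + R)
= 2 * 0.6552 * 0.76 / (0.6552 + 0.76)
= 0.9959 / 1.4152
= 0.7037
As percentage: 70.4%

70.4


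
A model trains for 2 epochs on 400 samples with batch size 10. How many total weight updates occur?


Iterations per epoch = 400 / 10 = 40
Total updates = iterations_per_epoch * epochs
= 40 * 2
= 80

80


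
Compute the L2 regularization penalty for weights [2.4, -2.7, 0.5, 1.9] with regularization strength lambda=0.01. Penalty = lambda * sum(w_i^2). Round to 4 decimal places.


Squaring each weight:
2.4^2 = 5.76
(-2.7)^2 = 7.29
0.5^2 = 0.25
1.9^2 = 3.61
Sum of squares = 16.91
Penalty = 0.01 * 16.91 = 0.1691

0.1691


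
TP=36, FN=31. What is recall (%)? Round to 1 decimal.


Recall = TP / (TP + FN) * 100
= 36 / (36 + 31)
= 36 / 67
= 0.5373
= 53.7%

53.7


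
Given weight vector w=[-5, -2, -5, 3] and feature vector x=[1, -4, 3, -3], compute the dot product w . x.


Element-wise products:
-5 * 1 = -5
-2 * -4 = 8
-5 * 3 = -15
3 * -3 = -9
Sum = -5 + 8 + -15 + -9
= -21

-21


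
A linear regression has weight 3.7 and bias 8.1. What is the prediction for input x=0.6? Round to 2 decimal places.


y = 3.7 * 0.6 + (8.1)
= 2.22 + (8.1)
= 10.32

10.32


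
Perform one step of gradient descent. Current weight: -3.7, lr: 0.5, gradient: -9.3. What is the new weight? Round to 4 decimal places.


w_new = w_old - lr * gradient
= -3.7 - 0.5 * -9.3
= -3.7 - (-4.65)
= 0.9500

0.9500


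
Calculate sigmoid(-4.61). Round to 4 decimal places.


sigmoid(z) = 1 / (1 + exp(-z))
exp(-(-4.61)) = exp(4.61) = 100.4841
1 + 100.4841 = 101.4841
1 / 101.4841 = 0.0099

0.0099


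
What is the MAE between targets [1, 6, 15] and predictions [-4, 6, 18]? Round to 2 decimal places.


Absolute errors: [5, 0, 3]
Sum of absolute errors = 8
MAE = 8 / 3 = 2.67

2.67


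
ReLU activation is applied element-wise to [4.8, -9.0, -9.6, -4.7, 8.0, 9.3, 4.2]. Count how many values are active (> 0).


ReLU(x) = max(0, x) for each element:
ReLU(4.8) = 4.8
ReLU(-9.0) = 0
ReLU(-9.6) = 0
ReLU(-4.7) = 0
ReLU(8.0) = 8.0
ReLU(9.3) = 9.3
ReLU(4.2) = 4.2
Active neurons (>0): 4

4


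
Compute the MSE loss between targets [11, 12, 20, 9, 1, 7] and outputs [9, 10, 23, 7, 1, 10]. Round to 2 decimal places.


Differences: [2, 2, -3, 2, 0, -3]
Squared errors: [4, 4, 9, 4, 0, 9]
Sum of squared errors = 30
MSE = 30 / 6 = 5.00

5.00


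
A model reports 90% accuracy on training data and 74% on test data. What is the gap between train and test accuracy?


Gap = train_accuracy - test_accuracy
= 90 - 74
= 16%
This gap suggests the model is overfitting.

16


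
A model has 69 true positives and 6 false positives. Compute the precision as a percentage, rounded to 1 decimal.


Precision = TP / (TP + FP) * 100
= 69 / (69 + 6)
= 69 / 75
= 0.92
= 92.0%

92.0


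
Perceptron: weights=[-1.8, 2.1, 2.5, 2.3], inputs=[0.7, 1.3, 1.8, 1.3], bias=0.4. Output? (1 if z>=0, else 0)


z = w . x + b
= -1.8*0.7 + 2.1*1.3 + 2.5*1.8 + 2.3*1.3 + 0.4
= -1.26 + 2.73 + 4.5 + 2.99 + 0.4
= 8.96 + 0.4
= 9.36
Since z = 9.36 >= 0, output = 1

1


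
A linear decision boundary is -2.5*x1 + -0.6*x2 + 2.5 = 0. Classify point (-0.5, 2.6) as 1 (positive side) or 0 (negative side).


Compute -2.5 * -0.5 + -0.6 * 2.6 + 2.5
= 1.25 + -1.56 + 2.5
= 2.19
Since 2.19 >= 0, the point is on the positive side.

1


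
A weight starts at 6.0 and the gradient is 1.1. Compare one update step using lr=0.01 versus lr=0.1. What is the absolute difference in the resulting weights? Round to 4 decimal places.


With lr=0.01: w_new = 6.0 - 0.01 * 1.1 = 5.989
With lr=0.1: w_new = 6.0 - 0.1 * 1.1 = 5.89
Absolute difference = |5.989 - 5.89|
= 0.0990

0.0990


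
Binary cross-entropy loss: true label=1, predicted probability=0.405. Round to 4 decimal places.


For y=1: Loss = -log(p)
= -log(0.405)
= -(-0.9039)
= 0.9039

0.9039


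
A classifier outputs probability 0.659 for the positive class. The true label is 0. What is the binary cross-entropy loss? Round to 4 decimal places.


For y=0: Loss = -log(1-p)
= -log(1 - 0.659)
= -log(0.341)
= -(-1.0759)
= 1.0759

1.0759


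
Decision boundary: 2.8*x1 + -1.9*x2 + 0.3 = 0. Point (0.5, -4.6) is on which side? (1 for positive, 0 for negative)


Compute 2.8 * 0.5 + -1.9 * -4.6 + 0.3
= 1.4 + 8.74 + 0.3
= 10.44
Since 10.44 >= 0, the point is on the positive side.

1


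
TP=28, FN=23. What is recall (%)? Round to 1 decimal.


Recall = TP / (TP + FN) * 100
= 28 / (28 + 23)
= 28 / 51
= 0.549
= 54.9%

54.9


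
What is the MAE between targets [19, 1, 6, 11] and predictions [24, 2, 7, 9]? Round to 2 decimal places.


Absolute errors: [5, 1, 1, 2]
Sum of absolute errors = 9
MAE = 9 / 4 = 2.25

2.25


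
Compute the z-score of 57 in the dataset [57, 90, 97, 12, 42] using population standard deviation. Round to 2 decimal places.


Mean = (57 + 90 + 97 + 12 + 42) / 5 = 59.6
Variance = sum((x_i - mean)^2) / n = 981.04
Std = sqrt(981.04) = 31.3216
Z = (x - mean) / std
= (57 - 59.6) / 31.3216
= -2.6 / 31.3216
= -0.08

-0.08


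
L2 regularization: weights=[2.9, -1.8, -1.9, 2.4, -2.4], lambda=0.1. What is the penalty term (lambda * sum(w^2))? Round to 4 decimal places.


Squaring each weight:
2.9^2 = 8.41
(-1.8)^2 = 3.24
(-1.9)^2 = 3.61
2.4^2 = 5.76
(-2.4)^2 = 5.76
Sum of squares = 26.78
Penalty = 0.1 * 26.78 = 2.6780

2.6780


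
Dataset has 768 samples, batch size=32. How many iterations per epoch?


Iterations per epoch = dataset_size / batch_size
= 768 / 32
= 24

24


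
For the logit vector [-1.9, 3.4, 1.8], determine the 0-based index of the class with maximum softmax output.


Softmax is a monotonic transformation, so it preserves the argmax.
We need to find the index of the maximum logit.
Index 0: -1.9
Index 1: 3.4
Index 2: 1.8
Maximum logit = 3.4 at index 1

1


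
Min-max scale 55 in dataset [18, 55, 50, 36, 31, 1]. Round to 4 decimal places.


Min = 1, Max = 55
Range = 55 - 1 = 54
Scaled = (x - min) / (max - min)
= (55 - 1) / 54
= 54 / 54
= 1.0000

1.0000


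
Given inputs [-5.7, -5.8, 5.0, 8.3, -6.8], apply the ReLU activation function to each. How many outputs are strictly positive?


ReLU(x) = max(0, x) for each element:
ReLU(-5.7) = 0
ReLU(-5.8) = 0
ReLU(5.0) = 5.0
ReLU(8.3) = 8.3
ReLU(-6.8) = 0
Active neurons (>0): 2

2


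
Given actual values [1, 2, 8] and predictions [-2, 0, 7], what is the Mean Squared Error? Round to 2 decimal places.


Differences: [3, 2, 1]
Squared errors: [9, 4, 1]
Sum of squared errors = 14
MSE = 14 / 3 = 4.67

4.67


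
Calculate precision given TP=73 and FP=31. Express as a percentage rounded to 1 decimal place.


Precision = TP / (TP + FP) * 100
= 73 / (73 + 31)
= 73 / 104
= 0.7019
= 70.2%

70.2


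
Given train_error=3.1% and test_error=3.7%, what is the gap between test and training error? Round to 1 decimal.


Generalization gap = test_error - train_error
= 3.7 - 3.1
= 0.6%
A small gap suggests good generalization.

0.6


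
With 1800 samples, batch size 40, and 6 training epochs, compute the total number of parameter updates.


Iterations per epoch = 1800 / 40 = 45
Total updates = iterations_per_epoch * epochs
= 45 * 6
= 270

270


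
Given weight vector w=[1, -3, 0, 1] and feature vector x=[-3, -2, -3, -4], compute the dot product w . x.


Element-wise products:
1 * -3 = -3
-3 * -2 = 6
0 * -3 = 0
1 * -4 = -4
Sum = -3 + 6 + 0 + -4
= -1

-1


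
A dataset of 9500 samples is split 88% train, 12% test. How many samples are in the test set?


Train samples = 9500 * 88% = 8360
Test samples = 9500 - 8360
= 1140

1140


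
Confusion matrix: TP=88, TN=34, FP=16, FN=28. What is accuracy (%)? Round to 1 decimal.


Accuracy = (TP + TN) / (TP + TN + FP + FN) * 100
= (88 + 34) / (88 + 34 + 16 + 28)
= 122 / 166
= 0.7349
= 73.5%

73.5


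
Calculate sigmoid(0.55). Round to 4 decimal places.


sigmoid(z) = 1 / (1 + exp(-z))
exp(-(0.55)) = exp(-0.55) = 0.5769
1 + 0.5769 = 1.577
1 / 1.577 = 0.6341

0.6341


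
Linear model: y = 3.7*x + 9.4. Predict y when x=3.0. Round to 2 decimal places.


y = 3.7 * 3.0 + (9.4)
= 11.1 + (9.4)
= 20.50

20.50


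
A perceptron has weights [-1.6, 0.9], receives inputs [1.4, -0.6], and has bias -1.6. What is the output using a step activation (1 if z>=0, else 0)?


z = w . x + b
= -1.6*1.4 + 0.9*-0.6 + -1.6
= -2.24 + -0.54 + -1.6
= -2.78 + -1.6
= -4.38
Since z = -4.38 < 0, output = 0

0


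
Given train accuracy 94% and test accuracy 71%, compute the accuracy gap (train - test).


Gap = train_accuracy - test_accuracy
= 94 - 71
= 23%
This large gap strongly indicates overfitting.

23


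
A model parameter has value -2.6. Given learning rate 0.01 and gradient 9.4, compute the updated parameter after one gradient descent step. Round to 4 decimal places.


w_new = w_old - lr * gradient
= -2.6 - 0.01 * 9.4
= -2.6 - (0.094)
= -2.6940

-2.6940


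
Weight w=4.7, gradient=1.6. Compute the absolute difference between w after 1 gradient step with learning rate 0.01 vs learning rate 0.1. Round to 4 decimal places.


With lr=0.01: w_new = 4.7 - 0.01 * 1.6 = 4.684
With lr=0.1: w_new = 4.7 - 0.1 * 1.6 = 4.54
Absolute difference = |4.684 - 4.54|
= 0.1440

0.1440


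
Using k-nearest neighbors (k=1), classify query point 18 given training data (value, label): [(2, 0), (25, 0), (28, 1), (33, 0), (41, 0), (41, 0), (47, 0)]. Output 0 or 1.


Distances from query 18:
Point 25 (class 0): distance = 7
K=1 nearest neighbors: classes = [0]
Votes for class 1: 0 / 1
Majority vote => class 0

0


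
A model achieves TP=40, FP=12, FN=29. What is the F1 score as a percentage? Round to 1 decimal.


Precision = TP / (TP + FP) = 40 / 52 = 0.7692
Recall = TP / (TP + FN) = 40 / 69 = 0.5797
F1 = 2 * P * R / (P + R)
= 2 * 0.7692 * 0.5797 / (0.7692 + 0.5797)
= 0.8919 / 1.3489
= 0.6612
As percentage: 66.1%

66.1


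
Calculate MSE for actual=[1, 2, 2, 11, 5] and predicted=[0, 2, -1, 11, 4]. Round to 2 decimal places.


Differences: [1, 0, 3, 0, 1]
Squared errors: [1, 0, 9, 0, 1]
Sum of squared errors = 11
MSE = 11 / 5 = 2.20

2.20


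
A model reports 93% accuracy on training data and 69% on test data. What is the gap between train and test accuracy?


Gap = train_accuracy - test_accuracy
= 93 - 69
= 24%
This large gap strongly indicates overfitting.

24


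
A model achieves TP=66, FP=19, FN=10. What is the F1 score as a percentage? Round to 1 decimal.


Precision = TP / (TP + FP) = 66 / 85 = 0.7765
Recall = TP / (TP + FN) = 66 / 76 = 0.8684
F1 = 2 * P * R / (P + R)
= 2 * 0.7765 * 0.8684 / (0.7765 + 0.8684)
= 1.3486 / 1.6449
= 0.8199
As percentage: 82.0%

82.0


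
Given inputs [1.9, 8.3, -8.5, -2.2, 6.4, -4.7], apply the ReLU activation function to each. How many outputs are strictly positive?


ReLU(x) = max(0, x) for each element:
ReLU(1.9) = 1.9
ReLU(8.3) = 8.3
ReLU(-8.5) = 0
ReLU(-2.2) = 0
ReLU(6.4) = 6.4
ReLU(-4.7) = 0
Active neurons (>0): 3

3


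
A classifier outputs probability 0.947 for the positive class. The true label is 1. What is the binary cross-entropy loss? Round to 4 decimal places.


For y=1: Loss = -log(p)
= -log(0.947)
= -(-0.0545)
= 0.0545

0.0545


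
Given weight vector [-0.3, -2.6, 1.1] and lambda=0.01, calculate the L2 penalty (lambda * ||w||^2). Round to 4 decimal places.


Squaring each weight:
(-0.3)^2 = 0.09
(-2.6)^2 = 6.76
1.1^2 = 1.21
Sum of squares = 8.06
Penalty = 0.01 * 8.06 = 0.0806

0.0806


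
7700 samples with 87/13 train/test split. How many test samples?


Train samples = 7700 * 87% = 6699
Test samples = 7700 - 6699
= 1001

1001


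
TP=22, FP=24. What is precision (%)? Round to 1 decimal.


Precision = TP / (TP + FP) * 100
= 22 / (22 + 24)
= 22 / 46
= 0.4783
= 47.8%

47.8


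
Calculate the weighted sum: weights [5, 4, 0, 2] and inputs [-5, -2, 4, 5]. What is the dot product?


Element-wise products:
5 * -5 = -25
4 * -2 = -8
0 * 4 = 0
2 * 5 = 10
Sum = -25 + -8 + 0 + 10
= -23

-23


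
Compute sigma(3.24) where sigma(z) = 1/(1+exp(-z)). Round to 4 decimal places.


sigmoid(z) = 1 / (1 + exp(-z))
exp(-(3.24)) = exp(-3.24) = 0.0392
1 + 0.0392 = 1.0392
1 / 1.0392 = 0.9623

0.9623


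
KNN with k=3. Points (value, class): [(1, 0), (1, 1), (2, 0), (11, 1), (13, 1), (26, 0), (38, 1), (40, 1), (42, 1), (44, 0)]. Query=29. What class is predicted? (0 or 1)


Distances from query 29:
Point 26 (class 0): distance = 3
Point 38 (class 1): distance = 9
Point 40 (class 1): distance = 11
K=3 nearest neighbors: classes = [0, 1, 1]
Votes for class 1: 2 / 3
Majority vote => class 1

1


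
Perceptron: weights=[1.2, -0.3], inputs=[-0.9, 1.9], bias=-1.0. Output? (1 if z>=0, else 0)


z = w . x + b
= 1.2*-0.9 + -0.3*1.9 + -1.0
= -1.08 + -0.57 + -1.0
= -1.65 + -1.0
= -2.65
Since z = -2.65 < 0, output = 0

0


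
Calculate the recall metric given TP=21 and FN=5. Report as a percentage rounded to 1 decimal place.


Recall = TP / (TP + FN) * 100
= 21 / (21 + 5)
= 21 / 26
= 0.8077
= 80.8%

80.8


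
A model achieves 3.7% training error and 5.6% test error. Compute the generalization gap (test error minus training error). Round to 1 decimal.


Generalization gap = test_error - train_error
= 5.6 - 3.7
= 1.9%
A small gap suggests good generalization.

1.9


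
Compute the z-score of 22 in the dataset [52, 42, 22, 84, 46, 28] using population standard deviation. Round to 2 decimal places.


Mean = (52 + 42 + 22 + 84 + 46 + 28) / 6 = 45.6667
Variance = sum((x_i - mean)^2) / n = 399.2222
Std = sqrt(399.2222) = 19.9805
Z = (x - mean) / std
= (22 - 45.6667) / 19.9805
= -23.6667 / 19.9805
= -1.18

-1.18


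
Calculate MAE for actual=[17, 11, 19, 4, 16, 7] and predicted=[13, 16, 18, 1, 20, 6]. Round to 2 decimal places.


Absolute errors: [4, 5, 1, 3, 4, 1]
Sum of absolute errors = 18
MAE = 18 / 6 = 3.00

3.00


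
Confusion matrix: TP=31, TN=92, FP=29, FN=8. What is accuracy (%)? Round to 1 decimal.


Accuracy = (TP + TN) / (TP + TN + FP + FN) * 100
= (31 + 92) / (31 + 92 + 29 + 8)
= 123 / 160
= 0.7688
= 76.9%

76.9


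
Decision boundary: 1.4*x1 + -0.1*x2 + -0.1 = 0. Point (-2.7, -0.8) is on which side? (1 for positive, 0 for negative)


Compute 1.4 * -2.7 + -0.1 * -0.8 + -0.1
= -3.78 + 0.08 + -0.1
= -3.8
Since -3.8 < 0, the point is on the negative side.

0


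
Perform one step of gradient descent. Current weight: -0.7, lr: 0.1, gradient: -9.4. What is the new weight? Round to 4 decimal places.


w_new = w_old - lr * gradient
= -0.7 - 0.1 * -9.4
= -0.7 - (-0.94)
= 0.2400

0.2400


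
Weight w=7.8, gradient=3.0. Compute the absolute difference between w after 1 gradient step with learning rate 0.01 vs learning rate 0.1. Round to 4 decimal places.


With lr=0.01: w_new = 7.8 - 0.01 * 3.0 = 7.77
With lr=0.1: w_new = 7.8 - 0.1 * 3.0 = 7.5
Absolute difference = |7.77 - 7.5|
= 0.2700

0.2700


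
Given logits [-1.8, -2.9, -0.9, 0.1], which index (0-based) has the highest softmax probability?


Softmax is a monotonic transformation, so it preserves the argmax.
We need to find the index of the maximum logit.
Index 0: -1.8
Index 1: -2.9
Index 2: -0.9
Index 3: 0.1
Maximum logit = 0.1 at index 3

3


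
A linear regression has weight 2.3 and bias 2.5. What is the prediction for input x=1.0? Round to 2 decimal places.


y = 2.3 * 1.0 + (2.5)
= 2.3 + (2.5)
= 4.80

4.80


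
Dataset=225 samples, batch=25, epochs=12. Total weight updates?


Iterations per epoch = 225 / 25 = 9
Total updates = iterations_per_epoch * epochs
= 9 * 12
= 108

108


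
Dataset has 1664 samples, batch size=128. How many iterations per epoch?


Iterations per epoch = dataset_size / batch_size
= 1664 / 128
= 13

13


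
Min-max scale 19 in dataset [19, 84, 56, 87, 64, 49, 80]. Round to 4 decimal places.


Min = 19, Max = 87
Range = 87 - 19 = 68
Scaled = (x - min) / (max - min)
= (19 - 19) / 68
= 0 / 68
= 0.0000

0.0000


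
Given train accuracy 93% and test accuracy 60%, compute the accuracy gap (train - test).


Gap = train_accuracy - test_accuracy
= 93 - 60
= 33%
This large gap strongly indicates overfitting.

33


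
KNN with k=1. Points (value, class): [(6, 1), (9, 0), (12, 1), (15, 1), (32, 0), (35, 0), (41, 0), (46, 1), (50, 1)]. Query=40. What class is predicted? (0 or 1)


Distances from query 40:
Point 41 (class 0): distance = 1
K=1 nearest neighbors: classes = [0]
Votes for class 1: 0 / 1
Majority vote => class 0

0


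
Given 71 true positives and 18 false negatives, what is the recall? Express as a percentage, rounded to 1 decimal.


Recall = TP / (TP + FN) * 100
= 71 / (71 + 18)
= 71 / 89
= 0.7978
= 79.8%

79.8


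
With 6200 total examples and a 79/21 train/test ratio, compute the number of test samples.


Train samples = 6200 * 79% = 4898
Test samples = 6200 - 4898
= 1302

1302


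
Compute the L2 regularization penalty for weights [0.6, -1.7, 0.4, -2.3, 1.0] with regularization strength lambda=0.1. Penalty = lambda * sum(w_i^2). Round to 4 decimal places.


Squaring each weight:
0.6^2 = 0.36
(-1.7)^2 = 2.89
0.4^2 = 0.16
(-2.3)^2 = 5.29
1.0^2 = 1.0
Sum of squares = 9.7
Penalty = 0.1 * 9.7 = 0.9700

0.9700


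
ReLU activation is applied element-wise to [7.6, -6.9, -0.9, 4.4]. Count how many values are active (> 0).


ReLU(x) = max(0, x) for each element:
ReLU(7.6) = 7.6
ReLU(-6.9) = 0
ReLU(-0.9) = 0
ReLU(4.4) = 4.4
Active neurons (>0): 2

2


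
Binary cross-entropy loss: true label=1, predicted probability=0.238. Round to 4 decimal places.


For y=1: Loss = -log(p)
= -log(0.238)
= -(-1.4355)
= 1.4355

1.4355


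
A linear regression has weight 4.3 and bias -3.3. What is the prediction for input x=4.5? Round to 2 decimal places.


y = 4.3 * 4.5 + (-3.3)
= 19.35 + (-3.3)
= 16.05

16.05


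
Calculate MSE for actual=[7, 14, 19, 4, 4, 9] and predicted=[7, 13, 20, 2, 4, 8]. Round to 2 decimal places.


Differences: [0, 1, -1, 2, 0, 1]
Squared errors: [0, 1, 1, 4, 0, 1]
Sum of squared errors = 7
MSE = 7 / 6 = 1.17

1.17


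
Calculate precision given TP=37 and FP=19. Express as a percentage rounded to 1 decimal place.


Precision = TP / (TP + FP) * 100
= 37 / (37 + 19)
= 37 / 56
= 0.6607
= 66.1%

66.1


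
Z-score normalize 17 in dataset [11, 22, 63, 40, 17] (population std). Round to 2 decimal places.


Mean = (11 + 22 + 63 + 40 + 17) / 5 = 30.6
Variance = sum((x_i - mean)^2) / n = 356.24
Std = sqrt(356.24) = 18.8743
Z = (x - mean) / std
= (17 - 30.6) / 18.8743
= -13.6 / 18.8743
= -0.72

-0.72
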